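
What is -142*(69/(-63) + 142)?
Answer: -420178/21 ≈ -20008.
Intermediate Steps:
-142*(69/(-63) + 142) = -142*(69*(-1/63) + 142) = -142*(-23/21 + 142) = -142*2959/21 = -420178/21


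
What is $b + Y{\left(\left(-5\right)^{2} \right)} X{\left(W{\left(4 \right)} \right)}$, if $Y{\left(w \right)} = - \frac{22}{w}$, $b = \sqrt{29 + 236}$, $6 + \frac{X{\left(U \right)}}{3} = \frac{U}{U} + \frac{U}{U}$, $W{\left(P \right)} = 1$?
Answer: $\frac{264}{25} + \sqrt{265} \approx 26.839$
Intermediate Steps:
$X{\left(U \right)} = -12$ ($X{\left(U \right)} = -18 + 3 \left(\frac{U}{U} + \frac{U}{U}\right) = -18 + 3 \left(1 + 1\right) = -18 + 3 \cdot 2 = -18 + 6 = -12$)
$b = \sqrt{265} \approx 16.279$
$b + Y{\left(\left(-5\right)^{2} \right)} X{\left(W{\left(4 \right)} \right)} = \sqrt{265} + - \frac{22}{\left(-5\right)^{2}} \left(-12\right) = \sqrt{265} + - \frac{22}{25} \left(-12\right) = \sqrt{265} + \left(-22\right) \frac{1}{25} \left(-12\right) = \sqrt{265} - - \frac{264}{25} = \sqrt{265} + \frac{264}{25} = \frac{264}{25} + \sqrt{265}$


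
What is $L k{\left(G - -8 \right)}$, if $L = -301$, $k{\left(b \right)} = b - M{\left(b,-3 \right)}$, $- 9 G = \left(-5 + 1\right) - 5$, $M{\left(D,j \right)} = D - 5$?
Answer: $-1505$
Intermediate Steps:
$M{\left(D,j \right)} = -5 + D$
$G = 1$ ($G = - \frac{\left(-5 + 1\right) - 5}{9} = - \frac{-4 - 5}{9} = \left(- \frac{1}{9}\right) \left(-9\right) = 1$)
$k{\left(b \right)} = 5$ ($k{\left(b \right)} = b - \left(-5 + b\right) = 5$)
$L k{\left(G - -8 \right)} = \left(-301\right) 5 = -1505$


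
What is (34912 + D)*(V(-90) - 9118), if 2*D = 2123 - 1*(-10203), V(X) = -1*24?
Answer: -375507650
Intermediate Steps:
V(X) = -24
D = 6163 (D = (2123 - 1*(-10203))/2 = (2123 + 10203)/2 = (½)*12326 = 6163)
(34912 + D)*(V(-90) - 9118) = (34912 + 6163)*(-24 - 9118) = 41075*(-9142) = -375507650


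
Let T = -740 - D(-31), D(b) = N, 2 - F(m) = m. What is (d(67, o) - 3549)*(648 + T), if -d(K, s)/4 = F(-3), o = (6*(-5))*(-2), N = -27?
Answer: 231985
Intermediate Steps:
F(m) = 2 - m
D(b) = -27
o = 60 (o = -30*(-2) = 60)
d(K, s) = -20 (d(K, s) = -4*(2 - 1*(-3)) = -4*(2 + 3) = -4*5 = -20)
T = -713 (T = -740 - 1*(-27) = -740 + 27 = -713)
(d(67, o) - 3549)*(648 + T) = (-20 - 3549)*(648 - 713) = -3569*(-65) = 231985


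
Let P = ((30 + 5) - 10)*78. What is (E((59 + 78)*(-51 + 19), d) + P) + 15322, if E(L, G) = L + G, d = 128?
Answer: 13016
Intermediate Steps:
P = 1950 (P = (35 - 10)*78 = 25*78 = 1950)
E(L, G) = G + L
(E((59 + 78)*(-51 + 19), d) + P) + 15322 = ((128 + (59 + 78)*(-51 + 19)) + 1950) + 15322 = ((128 + 137*(-32)) + 1950) + 15322 = ((128 - 4384) + 1950) + 15322 = (-4256 + 1950) + 15322 = -2306 + 15322 = 13016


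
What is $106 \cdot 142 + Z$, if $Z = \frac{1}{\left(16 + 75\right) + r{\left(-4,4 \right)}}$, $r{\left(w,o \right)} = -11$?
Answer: $\frac{1204161}{80} \approx 15052.0$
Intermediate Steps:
$Z = \frac{1}{80}$ ($Z = \frac{1}{\left(16 + 75\right) - 11} = \frac{1}{91 - 11} = \frac{1}{80} \approx 0.0125$)
$106 \cdot 142 + Z = 106 \cdot 142 + \frac{1}{80} = 15052 + \frac{1}{80} = \frac{1204161}{80}$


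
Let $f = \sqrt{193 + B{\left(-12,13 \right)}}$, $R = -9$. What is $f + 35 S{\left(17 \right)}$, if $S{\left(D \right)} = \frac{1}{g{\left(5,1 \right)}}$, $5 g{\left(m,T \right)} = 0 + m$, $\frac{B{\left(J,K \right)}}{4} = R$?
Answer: $35 + \sqrt{157} \approx 47.53$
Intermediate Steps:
$B{\left(J,K \right)} = -36$ ($B{\left(J,K \right)} = 4 \left(-9\right) = -36$)
$g{\left(m,T \right)} = \frac{m}{5}$ ($g{\left(m,T \right)} = \frac{0 + m}{5} = \frac{m}{5}$)
$S{\left(D \right)} = 1$ ($S{\left(D \right)} = \frac{1}{\frac{1}{5} \cdot 5} = 1^{-1} = 1$)
$f = \sqrt{157}$ ($f = \sqrt{193 - 36} = \sqrt{157} \approx 12.53$)
$f + 35 S{\left(17 \right)} = \sqrt{157} + 35 \cdot 1 = \sqrt{157} + 35 = 35 + \sqrt{157}$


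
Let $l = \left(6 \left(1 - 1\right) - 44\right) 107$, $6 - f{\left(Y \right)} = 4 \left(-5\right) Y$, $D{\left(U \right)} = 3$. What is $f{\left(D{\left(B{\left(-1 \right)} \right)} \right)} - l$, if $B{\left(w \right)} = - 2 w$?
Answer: $4774$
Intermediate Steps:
$f{\left(Y \right)} = 6 + 20 Y$ ($f{\left(Y \right)} = 6 - 4 \left(-5\right) Y = 6 - - 20 Y = 6 + 20 Y$)
$l = -4708$ ($l = \left(6 \cdot 0 - 44\right) 107 = \left(0 - 44\right) 107 = \left(-44\right) 107 = -4708$)
$f{\left(D{\left(B{\left(-1 \right)} \right)} \right)} - l = \left(6 + 20 \cdot 3\right) - -4708 = \left(6 + 60\right) + 4708 = 66 + 4708 = 4774$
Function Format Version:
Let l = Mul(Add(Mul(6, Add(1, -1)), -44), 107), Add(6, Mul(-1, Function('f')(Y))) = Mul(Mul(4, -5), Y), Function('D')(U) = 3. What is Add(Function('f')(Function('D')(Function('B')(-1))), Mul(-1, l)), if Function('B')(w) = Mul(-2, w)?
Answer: 4774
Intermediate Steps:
Function('f')(Y) = Add(6, Mul(20, Y)) (Function('f')(Y) = Add(6, Mul(-1, Mul(Mul(4, -5), Y))) = Add(6, Mul(-1, Mul(-20, Y))) = Add(6, Mul(20, Y)))
l = -4708 (l = Mul(Add(Mul(6, 0), -44), 107) = Mul(Add(0, -44), 107) = Mul(-44, 107) = -4708)
Add(Function('f')(Function('D')(Function('B')(-1))), Mul(-1, l)) = Add(Add(6, Mul(20, 3)), Mul(-1, -4708)) = Add(Add(6, 60), 4708) = Add(66, 4708) = 4774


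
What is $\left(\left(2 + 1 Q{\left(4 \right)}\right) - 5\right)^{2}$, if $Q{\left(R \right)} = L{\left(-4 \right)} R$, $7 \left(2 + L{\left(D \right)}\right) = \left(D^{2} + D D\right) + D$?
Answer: $25$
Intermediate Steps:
$L{\left(D \right)} = -2 + \frac{D}{7} + \frac{2 D^{2}}{7}$ ($L{\left(D \right)} = -2 + \frac{\left(D^{2} + D D\right) + D}{7} = -2 + \frac{\left(D^{2} + D^{2}\right) + D}{7} = -2 + \frac{2 D^{2} + D}{7} = -2 + \frac{D + 2 D^{2}}{7} = -2 + \left(\frac{D}{7} + \frac{2 D^{2}}{7}\right) = -2 + \frac{D}{7} + \frac{2 D^{2}}{7}$)
$Q{\left(R \right)} = 2 R$ ($Q{\left(R \right)} = \left(-2 + \frac{1}{7} \left(-4\right) + \frac{2 \left(-4\right)^{2}}{7}\right) R = \left(-2 - \frac{4}{7} + \frac{2}{7} \cdot 16\right) R = \left(-2 - \frac{4}{7} + \frac{32}{7}\right) R = 2 R$)
$\left(\left(2 + 1 Q{\left(4 \right)}\right) - 5\right)^{2} = \left(\left(2 + 1 \cdot 2 \cdot 4\right) - 5\right)^{2} = \left(\left(2 + 1 \cdot 8\right) - 5\right)^{2} = \left(\left(2 + 8\right) - 5\right)^{2} = \left(10 - 5\right)^{2} = 5^{2} = 25$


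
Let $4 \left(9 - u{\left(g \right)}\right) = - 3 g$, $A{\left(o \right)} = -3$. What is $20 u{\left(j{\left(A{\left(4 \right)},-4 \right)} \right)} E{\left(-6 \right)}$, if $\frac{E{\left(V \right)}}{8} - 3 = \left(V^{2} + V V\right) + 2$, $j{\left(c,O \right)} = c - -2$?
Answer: $101640$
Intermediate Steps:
$j{\left(c,O \right)} = 2 + c$ ($j{\left(c,O \right)} = c + 2 = 2 + c$)
$u{\left(g \right)} = 9 + \frac{3 g}{4}$ ($u{\left(g \right)} = 9 - \frac{\left(-3\right) g}{4} = 9 + \frac{3 g}{4}$)
$E{\left(V \right)} = 40 + 16 V^{2}$ ($E{\left(V \right)} = 24 + 8 \left(\left(V^{2} + V V\right) + 2\right) = 24 + 8 \left(\left(V^{2} + V^{2}\right) + 2\right) = 24 + 8 \left(2 V^{2} + 2\right) = 24 + 8 \left(2 + 2 V^{2}\right) = 24 + \left(16 + 16 V^{2}\right) = 40 + 16 V^{2}$)
$20 u{\left(j{\left(A{\left(4 \right)},-4 \right)} \right)} E{\left(-6 \right)} = 20 \left(9 + \frac{3 \left(2 - 3\right)}{4}\right) \left(40 + 16 \left(-6\right)^{2}\right) = 20 \left(9 + \frac{3}{4} \left(-1\right)\right) \left(40 + 16 \cdot 36\right) = 20 \left(9 - \frac{3}{4}\right) \left(40 + 576\right) = 20 \cdot \frac{33}{4} \cdot 616 = 165 \cdot 616 = 101640$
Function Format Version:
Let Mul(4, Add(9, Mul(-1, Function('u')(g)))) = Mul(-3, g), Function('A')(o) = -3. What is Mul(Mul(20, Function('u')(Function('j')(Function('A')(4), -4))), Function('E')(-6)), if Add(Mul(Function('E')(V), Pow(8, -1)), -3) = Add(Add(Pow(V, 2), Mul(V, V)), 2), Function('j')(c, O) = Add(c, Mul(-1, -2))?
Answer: 101640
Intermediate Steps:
Function('j')(c, O) = Add(2, c) (Function('j')(c, O) = Add(c, 2) = Add(2, c))
Function('u')(g) = Add(9, Mul(Rational(3, 4), g)) (Function('u')(g) = Add(9, Mul(Rational(-1, 4), Mul(-3, g))) = Add(9, Mul(Rational(3, 4), g)))
Function('E')(V) = Add(40, Mul(16, Pow(V, 2))) (Function('E')(V) = Add(24, Mul(8, Add(Add(Pow(V, 2), Mul(V, V)), 2))) = Add(24, Mul(8, Add(Add(Pow(V, 2), Pow(V, 2)), 2))) = Add(24, Mul(8, Add(Mul(2, Pow(V, 2)), 2))) = Add(24, Mul(8, Add(2, Mul(2, Pow(V, 2))))) = Add(24, Add(16, Mul(16, Pow(V, 2)))) = Add(40, Mul(16, Pow(V, 2))))
Mul(Mul(20, Function('u')(Function('j')(Function('A')(4), -4))), Function('E')(-6)) = Mul(Mul(20, Add(9, Mul(Rational(3, 4), Add(2, -3)))), Add(40, Mul(16, Pow(-6, 2)))) = Mul(Mul(20, Add(9, Mul(Rational(3, 4), -1))), Add(40, Mul(16, 36))) = Mul(Mul(20, Add(9, Rational(-3, 4))), Add(40, 576)) = Mul(Mul(20, Rational(33, 4)), 616) = Mul(165, 616) = 101640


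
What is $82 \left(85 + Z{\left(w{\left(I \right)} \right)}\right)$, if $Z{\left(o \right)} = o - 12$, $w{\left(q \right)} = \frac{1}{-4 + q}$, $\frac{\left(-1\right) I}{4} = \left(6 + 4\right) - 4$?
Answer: $\frac{83763}{14} \approx 5983.1$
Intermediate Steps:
$I = -24$ ($I = - 4 \left(\left(6 + 4\right) - 4\right) = - 4 \left(10 - 4\right) = \left(-4\right) 6 = -24$)
$Z{\left(o \right)} = -12 + o$
$82 \left(85 + Z{\left(w{\left(I \right)} \right)}\right) = 82 \left(85 - \left(12 - \frac{1}{-4 - 24}\right)\right) = 82 \left(85 - \left(12 - \frac{1}{-28}\right)\right) = 82 \left(85 - \frac{337}{28}\right) = 82 \cdot \frac{2043}{28} = \frac{83763}{14}$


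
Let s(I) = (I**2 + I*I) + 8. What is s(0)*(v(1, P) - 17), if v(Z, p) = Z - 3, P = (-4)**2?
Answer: -152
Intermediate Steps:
s(I) = 8 + 2*I**2 (s(I) = (I**2 + I**2) + 8 = 2*I**2 + 8 = 8 + 2*I**2)
P = 16
v(Z, p) = -3 + Z
s(0)*(v(1, P) - 17) = (8 + 2*0**2)*((-3 + 1) - 17) = (8 + 2*0)*(-2 - 17) = (8 + 0)*(-19) = 8*(-19) = -152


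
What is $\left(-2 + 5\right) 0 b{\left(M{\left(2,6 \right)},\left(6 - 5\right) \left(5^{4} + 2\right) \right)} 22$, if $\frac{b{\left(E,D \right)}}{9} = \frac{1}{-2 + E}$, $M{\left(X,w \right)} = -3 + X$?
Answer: $0$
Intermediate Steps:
$b{\left(E,D \right)} = \frac{9}{-2 + E}$
$\left(-2 + 5\right) 0 b{\left(M{\left(2,6 \right)},\left(6 - 5\right) \left(5^{4} + 2\right) \right)} 22 = \left(-2 + 5\right) 0 \frac{9}{-2 + \left(-3 + 2\right)} 22 = 3 \cdot 0 \frac{9}{-2 - 1} \cdot 22 = 0 \frac{9}{-3} \cdot 22 = 0 \cdot 9 \left(- \frac{1}{3}\right) 22 = 0 \left(-3\right) 22 = 0 \cdot 22 = 0$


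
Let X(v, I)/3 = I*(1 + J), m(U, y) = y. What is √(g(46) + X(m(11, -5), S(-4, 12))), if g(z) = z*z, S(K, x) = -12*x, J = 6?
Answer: 2*I*√227 ≈ 30.133*I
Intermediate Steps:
g(z) = z²
X(v, I) = 21*I (X(v, I) = 3*(I*(1 + 6)) = 3*(I*7) = 3*(7*I) = 21*I)
√(g(46) + X(m(11, -5), S(-4, 12))) = √(46² + 21*(-12*12)) = √(2116 + 21*(-144)) = √(2116 - 3024) = √(-908) = 2*I*√227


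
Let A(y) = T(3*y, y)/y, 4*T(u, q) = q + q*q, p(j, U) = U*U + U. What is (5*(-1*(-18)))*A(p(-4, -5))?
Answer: 945/2 ≈ 472.50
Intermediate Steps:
p(j, U) = U + U² (p(j, U) = U² + U = U + U²)
T(u, q) = q/4 + q²/4 (T(u, q) = (q + q*q)/4 = (q + q²)/4 = q/4 + q²/4)
A(y) = ¼ + y/4 (A(y) = (y*(1 + y)/4)/y = ¼ + y/4)
(5*(-1*(-18)))*A(p(-4, -5)) = (5*(-1*(-18)))*(¼ + (-5*(1 - 5))/4) = (5*18)*(¼ + (-5*(-4))/4) = 90*(¼ + (¼)*20) = 90*(¼ + 5) = 90*(21/4) = 945/2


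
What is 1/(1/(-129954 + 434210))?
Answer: 304256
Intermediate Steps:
1/(1/(-129954 + 434210)) = 1/(1/304256) = 304256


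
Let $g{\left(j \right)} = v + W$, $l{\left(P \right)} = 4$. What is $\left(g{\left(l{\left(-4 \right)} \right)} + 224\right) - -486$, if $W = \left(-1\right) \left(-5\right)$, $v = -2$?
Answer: $713$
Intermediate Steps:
$W = 5$
$g{\left(j \right)} = 3$ ($g{\left(j \right)} = -2 + 5 = 3$)
$\left(g{\left(l{\left(-4 \right)} \right)} + 224\right) - -486 = \left(3 + 224\right) - -486 = 227 + 486 = 713$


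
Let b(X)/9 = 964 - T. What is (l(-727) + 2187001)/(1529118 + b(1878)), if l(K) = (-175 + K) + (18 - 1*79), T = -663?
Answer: 2186038/1543761 ≈ 1.4160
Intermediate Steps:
l(K) = -236 + K (l(K) = (-175 + K) + (18 - 79) = (-175 + K) - 61 = -236 + K)
b(X) = 14643 (b(X) = 9*(964 - 1*(-663)) = 9*(964 + 663) = 9*1627 = 14643)
(l(-727) + 2187001)/(1529118 + b(1878)) = ((-236 - 727) + 2187001)/(1529118 + 14643) = (-963 + 2187001)/1543761 = 2186038*(1/1543761) = 2186038/1543761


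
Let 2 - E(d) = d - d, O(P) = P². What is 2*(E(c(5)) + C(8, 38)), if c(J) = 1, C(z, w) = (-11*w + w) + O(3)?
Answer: -738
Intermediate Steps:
C(z, w) = 9 - 10*w (C(z, w) = (-11*w + w) + 3² = -10*w + 9 = 9 - 10*w)
E(d) = 2 (E(d) = 2 - (d - d) = 2 - 1*0 = 2 + 0 = 2)
2*(E(c(5)) + C(8, 38)) = 2*(2 + (9 - 10*38)) = 2*(2 + (9 - 380)) = 2*(2 - 371) = 2*(-369) = -738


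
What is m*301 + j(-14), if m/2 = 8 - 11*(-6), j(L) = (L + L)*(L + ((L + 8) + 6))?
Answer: 44940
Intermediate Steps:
j(L) = 2*L*(14 + 2*L) (j(L) = (2*L)*(L + ((8 + L) + 6)) = (2*L)*(L + (14 + L)) = (2*L)*(14 + 2*L) = 2*L*(14 + 2*L))
m = 148 (m = 2*(8 - 11*(-6)) = 2*(8 + 66) = 2*74 = 148)
m*301 + j(-14) = 148*301 + 4*(-14)*(7 - 14) = 44548 + 4*(-14)*(-7) = 44548 + 392 = 44940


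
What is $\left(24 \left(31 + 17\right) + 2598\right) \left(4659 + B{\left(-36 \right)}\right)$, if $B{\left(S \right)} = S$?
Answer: $17336250$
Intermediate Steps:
$\left(24 \left(31 + 17\right) + 2598\right) \left(4659 + B{\left(-36 \right)}\right) = \left(24 \left(31 + 17\right) + 2598\right) \left(4659 - 36\right) = \left(24 \cdot 48 + 2598\right) 4623 = \left(1152 + 2598\right) 4623 = 3750 \cdot 4623 = 17336250$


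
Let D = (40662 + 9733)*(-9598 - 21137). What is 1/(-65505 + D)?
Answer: -1/1548955830 ≈ -6.4560e-10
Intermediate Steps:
D = -1548890325 (D = 50395*(-30735) = -1548890325)
1/(-65505 + D) = 1/(-65505 - 1548890325) = 1/(-1548955830) = -1/1548955830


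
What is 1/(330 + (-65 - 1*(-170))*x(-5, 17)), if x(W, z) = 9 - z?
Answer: -1/510 ≈ -0.0019608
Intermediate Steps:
1/(330 + (-65 - 1*(-170))*x(-5, 17)) = 1/(330 + (-65 - 1*(-170))*(9 - 1*17)) = 1/(330 + (-65 + 170)*(9 - 17)) = 1/(330 + 105*(-8)) = 1/(330 - 840) = 1/(-510) = -1/510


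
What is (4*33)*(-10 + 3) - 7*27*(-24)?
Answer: 3612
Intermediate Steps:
(4*33)*(-10 + 3) - 7*27*(-24) = 132*(-7) - 189*(-24) = -924 + 4536 = 3612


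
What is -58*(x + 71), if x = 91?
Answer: -9396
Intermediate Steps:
-58*(x + 71) = -58*(91 + 71) = -58*162 = -9396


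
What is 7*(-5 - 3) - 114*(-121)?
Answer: 13738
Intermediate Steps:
7*(-5 - 3) - 114*(-121) = 7*(-8) + 13794 = -56 + 13794 = 13738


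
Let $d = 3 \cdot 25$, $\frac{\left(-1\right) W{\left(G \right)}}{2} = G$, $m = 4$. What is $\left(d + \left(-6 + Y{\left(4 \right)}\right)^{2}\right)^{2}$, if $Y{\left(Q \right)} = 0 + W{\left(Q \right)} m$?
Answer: $2307361$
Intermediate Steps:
$W{\left(G \right)} = - 2 G$
$Y{\left(Q \right)} = - 8 Q$ ($Y{\left(Q \right)} = 0 + - 2 Q 4 = 0 - 8 Q = - 8 Q$)
$d = 75$
$\left(d + \left(-6 + Y{\left(4 \right)}\right)^{2}\right)^{2} = \left(75 + \left(-6 - 32\right)^{2}\right)^{2} = \left(75 + \left(-38\right)^{2}\right)^{2} = \left(75 + 1444\right)^{2} = 1519^{2} = 2307361$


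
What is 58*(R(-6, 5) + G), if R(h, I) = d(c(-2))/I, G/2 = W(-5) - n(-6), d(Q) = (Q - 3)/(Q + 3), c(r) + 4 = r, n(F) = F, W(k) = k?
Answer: 754/5 ≈ 150.80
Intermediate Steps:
c(r) = -4 + r
d(Q) = (-3 + Q)/(3 + Q)
G = 2 (G = 2*(-5 - 1*(-6)) = 2*(-5 + 6) = 2*1 = 2)
R(h, I) = 3/I (R(h, I) = ((-3 + (-4 - 2))/(3 + (-4 - 2)))/I = ((-3 - 6)/(3 - 6))/I = (-9/(-3))/I = (-1/3*(-9))/I = 3/I)
58*(R(-6, 5) + G) = 58*(3/5 + 2) = 58*(13/5) = 754/5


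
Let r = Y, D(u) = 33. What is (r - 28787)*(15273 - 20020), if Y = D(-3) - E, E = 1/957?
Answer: 130625947513/957 ≈ 1.3650e+8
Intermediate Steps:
E = 1/957 ≈ 0.0010449
Y = 31580/957 (Y = 33 - 1*1/957 = 33 - 1/957 = 31580/957 ≈ 32.999)
r = 31580/957 ≈ 32.999
(r - 28787)*(15273 - 20020) = (31580/957 - 28787)*(15273 - 20020) = -27517579/957*(-4747) = 130625947513/957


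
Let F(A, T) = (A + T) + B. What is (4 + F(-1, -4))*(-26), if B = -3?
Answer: 104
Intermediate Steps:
F(A, T) = -3 + A + T (F(A, T) = (A + T) - 3 = -3 + A + T)
(4 + F(-1, -4))*(-26) = (4 + (-3 - 1 - 4))*(-26) = (4 - 8)*(-26) = -4*(-26) = 104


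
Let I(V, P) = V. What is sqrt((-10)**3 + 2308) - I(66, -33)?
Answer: -66 + 2*sqrt(327) ≈ -29.834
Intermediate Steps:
sqrt((-10)**3 + 2308) - I(66, -33) = sqrt((-10)**3 + 2308) - 1*66 = sqrt(-1000 + 2308) - 66 = sqrt(1308) - 66 = 2*sqrt(327) - 66 = -66 + 2*sqrt(327)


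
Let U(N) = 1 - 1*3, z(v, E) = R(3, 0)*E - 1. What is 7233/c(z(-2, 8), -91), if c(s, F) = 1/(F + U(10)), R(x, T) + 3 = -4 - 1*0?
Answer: -672669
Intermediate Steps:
R(x, T) = -7 (R(x, T) = -3 + (-4 - 1*0) = -3 + (-4 + 0) = -3 - 4 = -7)
z(v, E) = -1 - 7*E (z(v, E) = -7*E - 1 = -1 - 7*E)
U(N) = -2 (U(N) = 1 - 3 = -2)
c(s, F) = 1/(-2 + F) (c(s, F) = 1/(F - 2) = 1/(-2 + F))
7233/c(z(-2, 8), -91) = 7233/(1/(-2 - 91)) = 7233/(1/(-93)) = 7233/(-1/93) = 7233*(-93) = -672669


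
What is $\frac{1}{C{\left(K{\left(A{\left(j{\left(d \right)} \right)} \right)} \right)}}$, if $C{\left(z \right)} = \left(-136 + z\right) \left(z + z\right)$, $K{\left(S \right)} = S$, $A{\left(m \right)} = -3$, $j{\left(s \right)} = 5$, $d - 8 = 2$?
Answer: $\frac{1}{834} \approx 0.001199$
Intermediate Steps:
$d = 10$ ($d = 8 + 2 = 10$)
$C{\left(z \right)} = 2 z \left(-136 + z\right)$ ($C{\left(z \right)} = \left(-136 + z\right) 2 z = 2 z \left(-136 + z\right)$)
$\frac{1}{C{\left(K{\left(A{\left(j{\left(d \right)} \right)} \right)} \right)}} = \frac{1}{2 \left(-3\right) \left(-136 - 3\right)} = \frac{1}{2 \left(-3\right) \left(-139\right)} = \frac{1}{834}$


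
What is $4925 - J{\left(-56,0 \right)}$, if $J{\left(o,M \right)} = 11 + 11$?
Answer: $4903$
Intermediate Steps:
$J{\left(o,M \right)} = 22$
$4925 - J{\left(-56,0 \right)} = 4925 - 22 = 4903$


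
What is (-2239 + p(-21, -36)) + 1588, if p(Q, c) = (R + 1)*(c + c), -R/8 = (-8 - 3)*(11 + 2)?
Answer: -83091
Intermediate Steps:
R = 1144 (R = -8*(-8 - 3)*(11 + 2) = -(-88)*13 = -8*(-143) = 1144)
p(Q, c) = 2290*c (p(Q, c) = (1144 + 1)*(c + c) = 1145*(2*c) = 2290*c)
(-2239 + p(-21, -36)) + 1588 = (-2239 + 2290*(-36)) + 1588 = (-2239 - 82440) + 1588 = -84679 + 1588 = -83091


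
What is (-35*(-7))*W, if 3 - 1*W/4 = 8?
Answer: -4900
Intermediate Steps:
W = -20 (W = 12 - 4*8 = 12 - 32 = -20)
(-35*(-7))*W = -35*(-7)*(-20) = 245*(-20) = -4900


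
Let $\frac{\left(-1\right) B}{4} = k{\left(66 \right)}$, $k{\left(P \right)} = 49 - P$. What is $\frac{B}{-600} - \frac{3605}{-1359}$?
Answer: $\frac{172549}{67950} \approx 2.5394$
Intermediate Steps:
$B = 68$ ($B = - 4 \left(49 - 66\right) = \left(-4\right) \left(-17\right) = 68$)
$\frac{B}{-600} - \frac{3605}{-1359} = \frac{68}{-600} - \frac{3605}{-1359} = 68 \left(- \frac{1}{600}\right) - - \frac{3605}{1359} = - \frac{17}{150} + \frac{3605}{1359} = \frac{172549}{67950}$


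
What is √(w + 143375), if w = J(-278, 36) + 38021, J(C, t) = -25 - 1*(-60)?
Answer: 3*√20159 ≈ 425.95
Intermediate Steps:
J(C, t) = 35 (J(C, t) = -25 + 60 = 35)
w = 38056 (w = 35 + 38021 = 38056)
√(w + 143375) = √(38056 + 143375) = √181431 = 3*√20159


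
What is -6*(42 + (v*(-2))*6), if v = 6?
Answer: 180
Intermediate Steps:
-6*(42 + (v*(-2))*6) = -6*(42 + (6*(-2))*6) = -6*(42 - 12*6) = -6*(42 - 72) = -6*(-30) = 180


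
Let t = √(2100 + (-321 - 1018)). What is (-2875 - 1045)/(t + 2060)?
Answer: -8075200/4242839 + 3920*√761/4242839 ≈ -1.8778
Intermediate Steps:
t = √761 (t = √(2100 - 1339) = √761 ≈ 27.586)
(-2875 - 1045)/(t + 2060) = (-2875 - 1045)/(√761 + 2060) = -3920/(2060 + √761)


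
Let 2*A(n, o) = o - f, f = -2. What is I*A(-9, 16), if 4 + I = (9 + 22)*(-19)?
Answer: -5337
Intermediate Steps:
A(n, o) = 1 + o/2 (A(n, o) = (o - 1*(-2))/2 = (o + 2)/2 = (2 + o)/2 = 1 + o/2)
I = -593 (I = -4 + (9 + 22)*(-19) = -4 + 31*(-19) = -4 - 589 = -593)
I*A(-9, 16) = -593*(1 + (1/2)*16) = -593*(1 + 8) = -593*9 = -5337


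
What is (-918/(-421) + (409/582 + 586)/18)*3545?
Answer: 543703913705/4410396 ≈ 1.2328e+5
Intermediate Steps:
(-918/(-421) + (409/582 + 586)/18)*3545 = (-918*(-1/421) + (409*(1/582) + 586)*(1/18))*3545 = (918/421 + (409/582 + 586)*(1/18))*3545 = (918/421 + (341461/582)*(1/18))*3545 = (918/421 + 341461/10476)*3545 = (153372049/4410396)*3545 = 543703913705/4410396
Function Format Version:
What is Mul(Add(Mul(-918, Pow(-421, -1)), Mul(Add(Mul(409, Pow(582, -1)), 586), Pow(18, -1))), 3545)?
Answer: Rational(543703913705, 4410396) ≈ 1.2328e+5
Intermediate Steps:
Mul(Add(Mul(-918, Pow(-421, -1)), Mul(Add(Mul(409, Pow(582, -1)), 586), Pow(18, -1))), 3545) = Mul(Add(Mul(-918, Rational(-1, 421)), Mul(Add(Mul(409, Rational(1, 582)), 586), Rational(1, 18))), 3545) = Mul(Add(Rational(918, 421), Mul(Add(Rational(409, 582), 586), Rational(1, 18))), 3545) = Mul(Add(Rational(918, 421), Mul(Rational(341461, 582), Rational(1, 18))), 3545) = Mul(Add(Rational(918, 421), Rational(341461, 10476)), 3545) = Mul(Rational(153372049, 4410396), 3545) = Rational(543703913705, 4410396)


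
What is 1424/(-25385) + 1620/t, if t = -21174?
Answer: -11879246/89583665 ≈ -0.13261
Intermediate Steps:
1424/(-25385) + 1620/t = 1424/(-25385) + 1620/(-21174) = 1424*(-1/25385) + 1620*(-1/21174) = -1424/25385 - 270/3529 = -11879246/89583665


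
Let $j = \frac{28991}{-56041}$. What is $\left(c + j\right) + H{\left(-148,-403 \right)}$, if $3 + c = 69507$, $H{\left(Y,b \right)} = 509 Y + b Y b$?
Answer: $- \frac{1347357925751}{56041} \approx -2.4042 \cdot 10^{7}$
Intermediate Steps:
$H{\left(Y,b \right)} = 509 Y + Y b^{2}$ ($H{\left(Y,b \right)} = 509 Y + Y b b = 509 Y + Y b^{2}$)
$c = 69504$ ($c = -3 + 69507 = 69504$)
$j = - \frac{28991}{56041}$ ($j = 28991 \left(- \frac{1}{56041}\right) = - \frac{28991}{56041} \approx -0.51732$)
$\left(c + j\right) + H{\left(-148,-403 \right)} = \left(69504 - \frac{28991}{56041}\right) - 148 \left(509 + \left(-403\right)^{2}\right) = \frac{3895044673}{56041} - 148 \left(509 + 162409\right) = \frac{3895044673}{56041} - 24111864 = - \frac{1347357925751}{56041}$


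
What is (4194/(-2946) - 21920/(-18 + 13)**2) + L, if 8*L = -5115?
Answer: -29805637/19640 ≈ -1517.6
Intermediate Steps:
L = -5115/8 (L = (1/8)*(-5115) = -5115/8 ≈ -639.38)
(4194/(-2946) - 21920/(-18 + 13)**2) + L = (4194/(-2946) - 21920/(-18 + 13)**2) - 5115/8 = (4194*(-1/2946) - 21920/((-5)**2)) - 5115/8 = (-699/491 - 21920/25) - 5115/8 = (-699/491 - 21920*1/25) - 5115/8 = (-699/491 - 4384/5) - 5115/8 = -2156039/2455 - 5115/8 = -29805637/19640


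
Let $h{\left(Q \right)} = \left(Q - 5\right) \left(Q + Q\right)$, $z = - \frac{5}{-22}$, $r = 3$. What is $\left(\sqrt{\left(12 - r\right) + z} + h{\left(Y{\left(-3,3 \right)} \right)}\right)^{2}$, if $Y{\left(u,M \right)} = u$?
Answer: $\frac{50891}{22} + \frac{48 \sqrt{4466}}{11} \approx 2604.8$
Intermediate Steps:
$z = \frac{5}{22}$ ($z = \left(-5\right) \left(- \frac{1}{22}\right) = \frac{5}{22} \approx 0.22727$)
$h{\left(Q \right)} = 2 Q \left(-5 + Q\right)$ ($h{\left(Q \right)} = \left(-5 + Q\right) 2 Q = 2 Q \left(-5 + Q\right)$)
$\left(\sqrt{\left(12 - r\right) + z} + h{\left(Y{\left(-3,3 \right)} \right)}\right)^{2} = \left(\sqrt{\left(12 - 3\right) + \frac{5}{22}} + 2 \left(-3\right) \left(-5 - 3\right)\right)^{2} = \left(\sqrt{\left(12 - 3\right) + \frac{5}{22}} + 2 \left(-3\right) \left(-8\right)\right)^{2} = \left(\sqrt{9 + \frac{5}{22}} + 48\right)^{2} = \left(\sqrt{\frac{203}{22}} + 48\right)^{2} = \left(\frac{\sqrt{4466}}{22} + 48\right)^{2} = \left(48 + \frac{\sqrt{4466}}{22}\right)^{2}$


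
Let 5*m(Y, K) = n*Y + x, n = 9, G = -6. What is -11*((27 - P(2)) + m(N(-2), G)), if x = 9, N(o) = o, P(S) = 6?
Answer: -1056/5 ≈ -211.20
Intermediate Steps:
m(Y, K) = 9/5 + 9*Y/5 (m(Y, K) = (9*Y + 9)/5 = (9 + 9*Y)/5 = 9/5 + 9*Y/5)
-11*((27 - P(2)) + m(N(-2), G)) = -11*((27 - 1*6) + (9/5 + (9/5)*(-2))) = -11*((27 - 6) + (9/5 - 18/5)) = -11*(21 - 9/5) = -11*96/5 = -1056/5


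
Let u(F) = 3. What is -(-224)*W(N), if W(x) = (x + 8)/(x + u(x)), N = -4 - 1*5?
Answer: 112/3 ≈ 37.333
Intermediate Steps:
N = -9 (N = -4 - 5 = -9)
W(x) = (8 + x)/(3 + x) (W(x) = (x + 8)/(x + 3) = (8 + x)/(3 + x))
-(-224)*W(N) = -(-224)*(8 - 9)/(3 - 9) = -(-224)*-1/(-6) = -(-224)*(-⅙*(-1)) = -(-224)/6 = -1*(-112/3) = 112/3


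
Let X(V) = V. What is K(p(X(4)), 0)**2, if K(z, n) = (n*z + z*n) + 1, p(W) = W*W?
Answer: 1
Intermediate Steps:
p(W) = W**2
K(z, n) = 1 + 2*n*z (K(z, n) = (n*z + n*z) + 1 = 2*n*z + 1 = 1 + 2*n*z)
K(p(X(4)), 0)**2 = (1 + 2*0*4**2)**2 = (1 + 2*0*16)**2 = (1 + 0)**2 = 1**2 = 1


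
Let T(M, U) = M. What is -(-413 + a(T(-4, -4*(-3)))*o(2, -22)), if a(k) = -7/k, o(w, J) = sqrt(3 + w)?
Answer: 413 - 7*sqrt(5)/4 ≈ 409.09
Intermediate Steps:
-(-413 + a(T(-4, -4*(-3)))*o(2, -22)) = -(-413 + (-7/(-4))*sqrt(3 + 2)) = -(-413 + (-7*(-1/4))*sqrt(5)) = -(-413 + 7*sqrt(5)/4) = 413 - 7*sqrt(5)/4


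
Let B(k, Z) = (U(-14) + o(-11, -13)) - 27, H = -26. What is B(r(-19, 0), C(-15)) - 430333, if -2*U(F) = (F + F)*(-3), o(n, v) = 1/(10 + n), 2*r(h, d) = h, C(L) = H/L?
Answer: -430403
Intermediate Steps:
C(L) = -26/L
r(h, d) = h/2
U(F) = 3*F (U(F) = -(F + F)*(-3)/2 = -2*F*(-3)/2 = -(-3)*F = 3*F)
B(k, Z) = -70 (B(k, Z) = (3*(-14) + 1/(10 - 11)) - 27 = (-42 + 1/(-1)) - 27 = (-42 - 1) - 27 = -43 - 27 = -70)
B(r(-19, 0), C(-15)) - 430333 = -70 - 430333 = -430403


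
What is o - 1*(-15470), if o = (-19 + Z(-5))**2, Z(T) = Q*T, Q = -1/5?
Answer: 15794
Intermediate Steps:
Q = -1/5 (Q = -1*1/5 = -1/5 ≈ -0.20000)
Z(T) = -T/5
o = 324 (o = (-19 - 1/5*(-5))**2 = (-19 + 1)**2 = (-18)**2 = 324)
o - 1*(-15470) = 324 - 1*(-15470) = 324 + 15470 = 15794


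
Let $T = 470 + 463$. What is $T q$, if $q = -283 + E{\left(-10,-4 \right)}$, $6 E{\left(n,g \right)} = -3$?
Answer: $- \frac{529011}{2} \approx -2.6451 \cdot 10^{5}$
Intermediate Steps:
$E{\left(n,g \right)} = - \frac{1}{2}$ ($E{\left(n,g \right)} = \frac{1}{6} \left(-3\right) = - \frac{1}{2}$)
$T = 933$
$q = - \frac{567}{2}$ ($q = -283 - \frac{1}{2} = - \frac{567}{2} \approx -283.5$)
$T q = 933 \left(- \frac{567}{2}\right) = - \frac{529011}{2}$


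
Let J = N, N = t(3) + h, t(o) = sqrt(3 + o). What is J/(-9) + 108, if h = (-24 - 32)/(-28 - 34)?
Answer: 30104/279 - sqrt(6)/9 ≈ 107.63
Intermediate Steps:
h = 28/31 (h = -56/(-62) = -56*(-1/62) = 28/31 ≈ 0.90323)
N = 28/31 + sqrt(6) (N = sqrt(3 + 3) + 28/31 = sqrt(6) + 28/31 = 28/31 + sqrt(6) ≈ 3.3527)
J = 28/31 + sqrt(6) ≈ 3.3527
J/(-9) + 108 = (28/31 + sqrt(6))/(-9) + 108 = (28/31 + sqrt(6))*(-1/9) + 108 = (-28/279 - sqrt(6)/9) + 108 = 30104/279 - sqrt(6)/9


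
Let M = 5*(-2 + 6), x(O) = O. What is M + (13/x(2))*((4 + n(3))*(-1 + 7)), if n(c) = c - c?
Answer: 176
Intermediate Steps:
n(c) = 0
M = 20 (M = 5*4 = 20)
M + (13/x(2))*((4 + n(3))*(-1 + 7)) = 20 + (13/2)*((4 + 0)*(-1 + 7)) = 20 + (13*(1/2))*(4*6) = 20 + (13/2)*24 = 20 + 156 = 176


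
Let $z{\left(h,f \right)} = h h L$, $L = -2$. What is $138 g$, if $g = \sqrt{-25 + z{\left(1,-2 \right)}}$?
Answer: $414 i \sqrt{3} \approx 717.07 i$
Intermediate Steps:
$z{\left(h,f \right)} = - 2 h^{2}$ ($z{\left(h,f \right)} = h h \left(-2\right) = h^{2} \left(-2\right) = - 2 h^{2}$)
$g = 3 i \sqrt{3}$ ($g = \sqrt{-25 - 2 \cdot 1^{2}} = \sqrt{-25 - 2} = \sqrt{-27} = 3 i \sqrt{3} \approx 5.1962 i$)
$138 g = 138 \cdot 3 i \sqrt{3} = 414 i \sqrt{3}$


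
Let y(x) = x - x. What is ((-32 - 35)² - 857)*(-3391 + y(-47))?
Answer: -12316112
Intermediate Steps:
y(x) = 0
((-32 - 35)² - 857)*(-3391 + y(-47)) = ((-32 - 35)² - 857)*(-3391 + 0) = ((-67)² - 857)*(-3391) = (4489 - 857)*(-3391) = 3632*(-3391) = -12316112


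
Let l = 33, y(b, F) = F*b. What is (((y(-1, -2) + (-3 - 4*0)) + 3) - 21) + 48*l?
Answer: 1565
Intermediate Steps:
(((y(-1, -2) + (-3 - 4*0)) + 3) - 21) + 48*l = (((-2*(-1) + (-3 - 4*0)) + 3) - 21) + 48*33 = (((2 + (-3 + 0)) + 3) - 21) + 1584 = (((2 - 3) + 3) - 21) + 1584 = ((-1 + 3) - 21) + 1584 = (2 - 21) + 1584 = -19 + 1584 = 1565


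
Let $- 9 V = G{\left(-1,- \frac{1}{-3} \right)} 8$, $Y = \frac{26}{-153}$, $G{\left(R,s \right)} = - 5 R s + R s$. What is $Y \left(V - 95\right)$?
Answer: $\frac{67522}{4131} \approx 16.345$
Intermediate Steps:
$G{\left(R,s \right)} = - 4 R s$ ($G{\left(R,s \right)} = - 5 R s + R s = - 4 R s$)
$Y = - \frac{26}{153}$ ($Y = 26 \left(- \frac{1}{153}\right) = - \frac{26}{153} \approx -0.16993$)
$V = - \frac{32}{27}$ ($V = - \frac{\left(-4\right) \left(-1\right) \left(- \frac{1}{-3}\right) 8}{9} = - \frac{\left(-4\right) \left(-1\right) \left(\left(-1\right) \left(- \frac{1}{3}\right)\right) 8}{9} = - \frac{\left(-4\right) \left(-1\right) \frac{1}{3} \cdot 8}{9} = - \frac{\frac{4}{3} \cdot 8}{9} = \left(- \frac{1}{9}\right) \frac{32}{3} = - \frac{32}{27} \approx -1.1852$)
$Y \left(V - 95\right) = - \frac{26 \left(- \frac{32}{27} - 95\right)}{153} = \left(- \frac{26}{153}\right) \left(- \frac{2597}{27}\right) = \frac{67522}{4131}$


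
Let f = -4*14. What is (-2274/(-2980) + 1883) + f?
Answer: 2723367/1490 ≈ 1827.8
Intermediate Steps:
f = -56
(-2274/(-2980) + 1883) + f = (-2274/(-2980) + 1883) - 56 = (-2274*(-1/2980) + 1883) - 56 = (1137/1490 + 1883) - 56 = 2806807/1490 - 56 = 2723367/1490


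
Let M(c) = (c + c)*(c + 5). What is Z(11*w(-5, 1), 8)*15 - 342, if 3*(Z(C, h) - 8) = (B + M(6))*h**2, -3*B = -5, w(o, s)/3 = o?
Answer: 127654/3 ≈ 42551.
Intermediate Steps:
w(o, s) = 3*o
B = 5/3 (B = -1/3*(-5) = 5/3 ≈ 1.6667)
M(c) = 2*c*(5 + c) (M(c) = (2*c)*(5 + c) = 2*c*(5 + c))
Z(C, h) = 8 + 401*h**2/9 (Z(C, h) = 8 + ((5/3 + 2*6*(5 + 6))*h**2)/3 = 8 + ((5/3 + 2*6*11)*h**2)/3 = 8 + ((5/3 + 132)*h**2)/3 = 8 + (401*h**2/3)/3 = 8 + 401*h**2/9)
Z(11*w(-5, 1), 8)*15 - 342 = (8 + (401/9)*8**2)*15 - 342 = (8 + (401/9)*64)*15 - 342 = (8 + 25664/9)*15 - 342 = (25736/9)*15 - 342 = 128680/3 - 342 = 127654/3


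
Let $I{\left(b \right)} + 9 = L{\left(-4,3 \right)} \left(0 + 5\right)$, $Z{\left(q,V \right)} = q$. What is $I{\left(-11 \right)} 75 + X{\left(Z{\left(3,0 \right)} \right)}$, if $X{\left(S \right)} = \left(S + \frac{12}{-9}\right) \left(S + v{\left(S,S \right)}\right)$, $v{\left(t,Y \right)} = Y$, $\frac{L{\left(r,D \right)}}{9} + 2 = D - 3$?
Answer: $-7415$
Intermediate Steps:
$L{\left(r,D \right)} = -45 + 9 D$ ($L{\left(r,D \right)} = -18 + 9 \left(D - 3\right) = -18 + 9 \left(-3 + D\right) = -18 + \left(-27 + 9 D\right) = -45 + 9 D$)
$I{\left(b \right)} = -99$ ($I{\left(b \right)} = -9 + \left(-45 + 9 \cdot 3\right) \left(0 + 5\right) = -9 + \left(-45 + 27\right) 5 = -9 - 90 = -99$)
$X{\left(S \right)} = 2 S \left(- \frac{4}{3} + S\right)$ ($X{\left(S \right)} = \left(S + \frac{12}{-9}\right) \left(S + S\right) = \left(S + 12 \left(- \frac{1}{9}\right)\right) 2 S = \left(S - \frac{4}{3}\right) 2 S = \left(- \frac{4}{3} + S\right) 2 S = 2 S \left(- \frac{4}{3} + S\right)$)
$I{\left(-11 \right)} 75 + X{\left(Z{\left(3,0 \right)} \right)} = \left(-99\right) 75 + \frac{2}{3} \cdot 3 \left(-4 + 3 \cdot 3\right) = -7425 + \frac{2}{3} \cdot 3 \left(-4 + 9\right) = -7425 + \frac{2}{3} \cdot 3 \cdot 5 = -7425 + 10 = -7415$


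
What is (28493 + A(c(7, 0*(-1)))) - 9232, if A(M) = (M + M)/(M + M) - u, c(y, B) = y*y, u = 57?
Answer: 19205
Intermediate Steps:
c(y, B) = y²
A(M) = -56 (A(M) = (M + M)/(M + M) - 1*57 = (2*M)/((2*M)) - 57 = (2*M)*(1/(2*M)) - 57 = 1 - 57 = -56)
(28493 + A(c(7, 0*(-1)))) - 9232 = (28493 - 56) - 9232 = 28437 - 9232 = 19205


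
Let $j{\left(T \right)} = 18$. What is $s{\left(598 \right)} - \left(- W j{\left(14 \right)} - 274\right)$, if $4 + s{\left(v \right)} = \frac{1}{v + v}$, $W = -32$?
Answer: $- \frac{365975}{1196} \approx -306.0$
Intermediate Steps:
$s{\left(v \right)} = -4 + \frac{1}{2 v}$ ($s{\left(v \right)} = -4 + \frac{1}{v + v} = -4 + \frac{1}{2 v}$)
$s{\left(598 \right)} - \left(- W j{\left(14 \right)} - 274\right) = \left(-4 + \frac{1}{2 \cdot 598}\right) - \left(\left(-1\right) \left(-32\right) 18 - 274\right) = \left(-4 + \frac{1}{2} \cdot \frac{1}{598}\right) - \left(32 \cdot 18 - 274\right) = \left(-4 + \frac{1}{1196}\right) - \left(576 - 274\right) = - \frac{4783}{1196} - 302 = - \frac{365975}{1196}$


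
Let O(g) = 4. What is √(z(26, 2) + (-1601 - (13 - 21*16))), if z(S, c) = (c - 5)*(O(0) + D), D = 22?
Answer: 2*I*√339 ≈ 36.824*I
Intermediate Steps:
z(S, c) = -130 + 26*c (z(S, c) = (c - 5)*(4 + 22) = (-5 + c)*26 = -130 + 26*c)
√(z(26, 2) + (-1601 - (13 - 21*16))) = √((-130 + 26*2) + (-1601 - (13 - 21*16))) = √((-130 + 52) + (-1601 - (13 - 336))) = √(-78 + (-1601 - 1*(-323))) = √(-78 + (-1601 + 323)) = √(-78 - 1278) = √(-1356) = 2*I*√339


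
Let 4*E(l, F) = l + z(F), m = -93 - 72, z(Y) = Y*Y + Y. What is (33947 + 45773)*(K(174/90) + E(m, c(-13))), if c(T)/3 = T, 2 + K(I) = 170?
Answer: 39640770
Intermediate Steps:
K(I) = 168 (K(I) = -2 + 170 = 168)
z(Y) = Y + Y² (z(Y) = Y² + Y = Y + Y²)
c(T) = 3*T
m = -165
E(l, F) = l/4 + F*(1 + F)/4 (E(l, F) = (l + F*(1 + F))/4 = l/4 + F*(1 + F)/4)
(33947 + 45773)*(K(174/90) + E(m, c(-13))) = (33947 + 45773)*(168 + ((¼)*(-165) + (3*(-13))*(1 + 3*(-13))/4)) = 79720*(168 + (-165/4 + (¼)*(-39)*(1 - 39))) = 79720*(168 + (-165/4 + (¼)*(-39)*(-38))) = 79720*(168 + (-165/4 + 741/2)) = 79720*(168 + 1317/4) = 79720*(1989/4) = 39640770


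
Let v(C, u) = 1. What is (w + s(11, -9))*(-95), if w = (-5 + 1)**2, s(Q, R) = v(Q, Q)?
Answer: -1615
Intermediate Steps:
s(Q, R) = 1
w = 16 (w = (-4)**2 = 16)
(w + s(11, -9))*(-95) = (16 + 1)*(-95) = 17*(-95) = -1615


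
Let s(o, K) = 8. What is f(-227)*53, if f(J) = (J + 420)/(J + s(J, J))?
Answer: -10229/219 ≈ -46.708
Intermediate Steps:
f(J) = (420 + J)/(8 + J) (f(J) = (J + 420)/(J + 8) = (420 + J)/(8 + J))
f(-227)*53 = ((420 - 227)/(8 - 227))*53 = (193/(-219))*53 = -1/219*193*53 = -193/219*53 = -10229/219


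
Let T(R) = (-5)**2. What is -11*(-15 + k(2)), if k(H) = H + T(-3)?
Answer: -132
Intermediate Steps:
T(R) = 25
k(H) = 25 + H (k(H) = H + 25 = 25 + H)
-11*(-15 + k(2)) = -11*(-15 + (25 + 2)) = -11*(-15 + 27) = -11*12 = -132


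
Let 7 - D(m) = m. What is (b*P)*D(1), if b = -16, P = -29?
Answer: 2784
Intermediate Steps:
D(m) = 7 - m
(b*P)*D(1) = (-16*(-29))*(7 - 1*1) = 464*(7 - 1) = 464*6 = 2784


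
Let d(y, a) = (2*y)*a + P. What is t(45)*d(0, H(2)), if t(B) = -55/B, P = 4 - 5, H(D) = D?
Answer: 11/9 ≈ 1.2222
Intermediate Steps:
P = -1
d(y, a) = -1 + 2*a*y (d(y, a) = (2*y)*a - 1 = 2*a*y - 1 = -1 + 2*a*y)
t(45)*d(0, H(2)) = (-55/45)*(-1 + 2*2*0) = (-55*1/45)*(-1 + 0) = -11/9*(-1) = 11/9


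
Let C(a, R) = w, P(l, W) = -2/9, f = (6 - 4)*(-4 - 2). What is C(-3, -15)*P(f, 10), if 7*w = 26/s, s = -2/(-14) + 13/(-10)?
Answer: 520/729 ≈ 0.71331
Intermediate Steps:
f = -12 (f = 2*(-6) = -12)
P(l, W) = -2/9 (P(l, W) = -2*1/9 = -2/9)
s = -81/70 (s = -2*(-1/14) + 13*(-1/10) = 1/7 - 13/10 = -81/70 ≈ -1.1571)
w = -260/81 (w = (26/(-81/70))/7 = (26*(-70/81))/7 = (1/7)*(-1820/81) = -260/81 ≈ -3.2099)
C(a, R) = -260/81
C(-3, -15)*P(f, 10) = -260/81*(-2/9) = 520/729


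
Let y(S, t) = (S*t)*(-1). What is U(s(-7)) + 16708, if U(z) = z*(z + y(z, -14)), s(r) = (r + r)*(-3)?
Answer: 43168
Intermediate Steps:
s(r) = -6*r (s(r) = (2*r)*(-3) = -6*r)
y(S, t) = -S*t
U(z) = 15*z² (U(z) = z*(z - 1*z*(-14)) = z*(z + 14*z) = z*(15*z) = 15*z²)
U(s(-7)) + 16708 = 15*(-6*(-7))² + 16708 = 15*42² + 16708 = 15*1764 + 16708 = 26460 + 16708 = 43168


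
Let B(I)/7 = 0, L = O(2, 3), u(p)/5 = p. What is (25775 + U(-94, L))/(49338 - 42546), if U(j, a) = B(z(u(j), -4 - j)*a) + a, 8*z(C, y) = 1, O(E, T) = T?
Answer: 12889/3396 ≈ 3.7953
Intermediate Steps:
u(p) = 5*p
z(C, y) = ⅛ (z(C, y) = (⅛)*1 = ⅛)
L = 3
B(I) = 0 (B(I) = 7*0 = 0)
U(j, a) = a (U(j, a) = 0 + a = a)
(25775 + U(-94, L))/(49338 - 42546) = (25775 + 3)/(49338 - 42546) = 25778/6792 = 25778*(1/6792) = 12889/3396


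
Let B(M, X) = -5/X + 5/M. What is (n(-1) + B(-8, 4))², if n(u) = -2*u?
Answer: 1/64 ≈ 0.015625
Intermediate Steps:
(n(-1) + B(-8, 4))² = (-2*(-1) + (-5/4 + 5/(-8)))² = (2 + (-5*¼ + 5*(-⅛)))² = (2 + (-5/4 - 5/8))² = (2 - 15/8)² = (⅛)² = 1/64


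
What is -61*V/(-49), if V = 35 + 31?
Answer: 4026/49 ≈ 82.163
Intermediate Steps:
V = 66
-61*V/(-49) = -61*66/(-49) = -4026*(-1/49) = 4026/49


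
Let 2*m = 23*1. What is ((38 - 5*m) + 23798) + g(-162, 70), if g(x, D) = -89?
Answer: 47379/2 ≈ 23690.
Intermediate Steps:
m = 23/2 (m = (23*1)/2 = (1/2)*23 = 23/2 ≈ 11.500)
((38 - 5*m) + 23798) + g(-162, 70) = ((38 - 5*23/2) + 23798) - 89 = ((38 - 115/2) + 23798) - 89 = (-39/2 + 23798) - 89 = 47557/2 - 89 = 47379/2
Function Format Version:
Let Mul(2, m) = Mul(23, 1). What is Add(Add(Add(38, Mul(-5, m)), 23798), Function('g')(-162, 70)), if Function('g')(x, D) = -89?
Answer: Rational(47379, 2) ≈ 23690.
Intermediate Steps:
m = Rational(23, 2) (m = Mul(Rational(1, 2), Mul(23, 1)) = Mul(Rational(1, 2), 23) = Rational(23, 2) ≈ 11.500)
Add(Add(Add(38, Mul(-5, m)), 23798), Function('g')(-162, 70)) = Add(Add(Add(38, Mul(-5, Rational(23, 2))), 23798), -89) = Add(Add(Add(38, Rational(-115, 2)), 23798), -89) = Add(Add(Rational(-39, 2), 23798), -89) = Add(Rational(47557, 2), -89) = Rational(47379, 2)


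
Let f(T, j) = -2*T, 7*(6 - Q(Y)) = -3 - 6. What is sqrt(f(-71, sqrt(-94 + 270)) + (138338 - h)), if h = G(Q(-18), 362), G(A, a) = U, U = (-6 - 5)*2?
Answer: sqrt(138502) ≈ 372.16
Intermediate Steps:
Q(Y) = 51/7 (Q(Y) = 6 - (-3 - 6)/7 = 6 - 1/7*(-9) = 6 + 9/7 = 51/7)
U = -22 (U = -11*2 = -22)
G(A, a) = -22
h = -22
sqrt(f(-71, sqrt(-94 + 270)) + (138338 - h)) = sqrt(-2*(-71) + (138338 - 1*(-22))) = sqrt(142 + (138338 + 22)) = sqrt(142 + 138360) = sqrt(138502)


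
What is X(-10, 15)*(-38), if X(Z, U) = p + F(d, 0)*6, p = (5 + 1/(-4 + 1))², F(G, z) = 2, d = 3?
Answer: -11552/9 ≈ -1283.6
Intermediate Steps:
p = 196/9 (p = (5 + 1/(-3))² = (5 - ⅓)² = (14/3)² = 196/9 ≈ 21.778)
X(Z, U) = 304/9 (X(Z, U) = 196/9 + 2*6 = 196/9 + 12 = 304/9)
X(-10, 15)*(-38) = (304/9)*(-38) = -11552/9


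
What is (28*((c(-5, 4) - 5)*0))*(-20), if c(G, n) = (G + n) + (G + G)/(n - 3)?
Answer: 0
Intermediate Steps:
c(G, n) = G + n + 2*G/(-3 + n) (c(G, n) = (G + n) + (2*G)/(-3 + n) = (G + n) + 2*G/(-3 + n) = G + n + 2*G/(-3 + n))
(28*((c(-5, 4) - 5)*0))*(-20) = (28*(((4**2 - 1*(-5) - 3*4 - 5*4)/(-3 + 4) - 5)*0))*(-20) = (28*(((16 + 5 - 12 - 20)/1 - 5)*0))*(-20) = (28*((1*(-11) - 5)*0))*(-20) = (28*((-11 - 5)*0))*(-20) = (28*(-16*0))*(-20) = (28*0)*(-20) = 0*(-20) = 0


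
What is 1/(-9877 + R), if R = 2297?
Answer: -1/7580 ≈ -0.00013193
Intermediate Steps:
1/(-9877 + R) = 1/(-9877 + 2297) = 1/(-7580) = -1/7580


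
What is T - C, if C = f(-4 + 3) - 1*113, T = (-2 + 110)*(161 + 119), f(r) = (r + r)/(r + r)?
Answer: 30352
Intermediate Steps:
f(r) = 1 (f(r) = (2*r)/((2*r)) = (2*r)*(1/(2*r)) = 1)
T = 30240 (T = 108*280 = 30240)
C = -112 (C = 1 - 1*113 = 1 - 113 = -112)
T - C = 30240 - 1*(-112) = 30240 + 112 = 30352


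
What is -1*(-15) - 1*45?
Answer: -30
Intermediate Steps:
-1*(-15) - 1*45 = 15 - 45 = -30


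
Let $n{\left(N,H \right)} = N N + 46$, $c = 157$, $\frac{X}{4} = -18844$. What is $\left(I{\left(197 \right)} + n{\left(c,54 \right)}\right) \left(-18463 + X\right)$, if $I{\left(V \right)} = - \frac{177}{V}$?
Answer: $- \frac{456502149182}{197} \approx -2.3173 \cdot 10^{9}$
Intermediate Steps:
$X = -75376$ ($X = 4 \left(-18844\right) = -75376$)
$n{\left(N,H \right)} = 46 + N^{2}$ ($n{\left(N,H \right)} = N^{2} + 46 = 46 + N^{2}$)
$\left(I{\left(197 \right)} + n{\left(c,54 \right)}\right) \left(-18463 + X\right) = \left(- \frac{177}{197} + \left(46 + 157^{2}\right)\right) \left(-18463 - 75376\right) = \left(\left(-177\right) \frac{1}{197} + \left(46 + 24649\right)\right) \left(-93839\right) = \left(- \frac{177}{197} + 24695\right) \left(-93839\right) = \frac{4864738}{197} \left(-93839\right) = - \frac{456502149182}{197}$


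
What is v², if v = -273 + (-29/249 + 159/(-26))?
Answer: 3267949216009/41912676 ≈ 77970.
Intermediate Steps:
v = -1807747/6474 (v = -273 + (-29*1/249 + 159*(-1/26)) = -273 + (-29/249 - 159/26) = -273 - 40345/6474 = -1807747/6474 ≈ -279.23)
v² = (-1807747/6474)² = 3267949216009/41912676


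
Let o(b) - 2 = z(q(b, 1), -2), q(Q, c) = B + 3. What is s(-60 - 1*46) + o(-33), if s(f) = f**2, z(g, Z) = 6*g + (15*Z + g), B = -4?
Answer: 11201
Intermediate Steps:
q(Q, c) = -1 (q(Q, c) = -4 + 3 = -1)
z(g, Z) = 7*g + 15*Z (z(g, Z) = 6*g + (g + 15*Z) = 7*g + 15*Z)
o(b) = -35 (o(b) = 2 + (7*(-1) + 15*(-2)) = 2 + (-7 - 30) = 2 - 37 = -35)
s(-60 - 1*46) + o(-33) = (-60 - 1*46)**2 - 35 = (-60 - 46)**2 - 35 = (-106)**2 - 35 = 11236 - 35 = 11201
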